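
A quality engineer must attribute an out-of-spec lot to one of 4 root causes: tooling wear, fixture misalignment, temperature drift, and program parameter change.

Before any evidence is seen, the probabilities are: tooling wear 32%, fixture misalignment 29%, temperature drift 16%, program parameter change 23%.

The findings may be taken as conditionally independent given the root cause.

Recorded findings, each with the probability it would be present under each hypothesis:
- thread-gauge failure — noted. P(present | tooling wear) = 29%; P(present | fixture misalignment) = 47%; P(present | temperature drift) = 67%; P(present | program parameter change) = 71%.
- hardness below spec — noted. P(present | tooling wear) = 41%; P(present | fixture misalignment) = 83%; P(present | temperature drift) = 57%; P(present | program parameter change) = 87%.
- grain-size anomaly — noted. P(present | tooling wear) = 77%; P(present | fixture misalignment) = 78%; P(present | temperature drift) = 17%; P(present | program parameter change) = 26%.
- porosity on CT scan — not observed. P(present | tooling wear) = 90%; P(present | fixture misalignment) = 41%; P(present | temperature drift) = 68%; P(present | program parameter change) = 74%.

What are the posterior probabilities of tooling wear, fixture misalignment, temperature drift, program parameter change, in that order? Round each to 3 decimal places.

0.043, 0.767, 0.049, 0.141

Multiply each prior by the joint likelihood of the evidence pattern (using 1 − P(present | H) for each absent finding):
  tooling wear: 0.32 × 0.29 × 0.41 × 0.77 × (1 − 0.90) = 0.0029297
  fixture misalignment: 0.29 × 0.47 × 0.83 × 0.78 × (1 − 0.41) = 0.052062
  temperature drift: 0.16 × 0.67 × 0.57 × 0.17 × (1 − 0.68) = 0.0033241
  program parameter change: 0.23 × 0.71 × 0.87 × 0.26 × (1 − 0.74) = 0.009604
Marginal likelihood of the evidence = 0.06792.
P(tooling wear | evidence) = 0.0029297 / 0.06792 ≈ 0.043
P(fixture misalignment | evidence) = 0.052062 / 0.06792 ≈ 0.767
P(temperature drift | evidence) = 0.0033241 / 0.06792 ≈ 0.049
P(program parameter change | evidence) = 0.009604 / 0.06792 ≈ 0.141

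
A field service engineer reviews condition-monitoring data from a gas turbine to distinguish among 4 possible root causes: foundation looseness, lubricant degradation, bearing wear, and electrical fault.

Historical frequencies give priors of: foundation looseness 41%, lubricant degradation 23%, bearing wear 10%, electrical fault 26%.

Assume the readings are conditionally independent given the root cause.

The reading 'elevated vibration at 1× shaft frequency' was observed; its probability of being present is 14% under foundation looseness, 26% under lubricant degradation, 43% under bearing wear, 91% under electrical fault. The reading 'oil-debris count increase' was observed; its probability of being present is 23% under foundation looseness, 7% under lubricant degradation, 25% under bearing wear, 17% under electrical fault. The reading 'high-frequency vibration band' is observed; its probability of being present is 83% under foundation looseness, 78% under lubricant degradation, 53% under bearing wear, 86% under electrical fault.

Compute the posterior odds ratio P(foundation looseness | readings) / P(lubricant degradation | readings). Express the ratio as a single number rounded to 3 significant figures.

The normalizing constant cancels in an odds ratio, so compute prior × likelihood for the two hypotheses only:
  foundation looseness: 0.41 × 0.14 × 0.23 × 0.83 = 0.010958
  lubricant degradation: 0.23 × 0.26 × 0.07 × 0.78 = 0.0032651
Odds(foundation looseness : lubricant degradation) = 0.010958 / 0.0032651 ≈ 3.36.

3.36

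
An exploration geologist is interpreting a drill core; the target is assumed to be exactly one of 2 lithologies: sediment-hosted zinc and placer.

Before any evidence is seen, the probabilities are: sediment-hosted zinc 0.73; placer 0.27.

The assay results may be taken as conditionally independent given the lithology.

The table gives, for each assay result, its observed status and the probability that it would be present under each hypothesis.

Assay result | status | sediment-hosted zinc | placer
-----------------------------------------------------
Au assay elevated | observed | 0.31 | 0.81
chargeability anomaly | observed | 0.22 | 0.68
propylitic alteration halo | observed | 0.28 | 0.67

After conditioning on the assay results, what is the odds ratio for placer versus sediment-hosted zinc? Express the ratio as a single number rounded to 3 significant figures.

7.15

The normalizing constant cancels in an odds ratio, so compute prior × likelihood for the two hypotheses only:
  placer: 0.27 × 0.81 × 0.68 × 0.67 = 0.09964
  sediment-hosted zinc: 0.73 × 0.31 × 0.22 × 0.28 = 0.01394
Posterior odds = 0.09964 / 0.01394 ≈ 7.15.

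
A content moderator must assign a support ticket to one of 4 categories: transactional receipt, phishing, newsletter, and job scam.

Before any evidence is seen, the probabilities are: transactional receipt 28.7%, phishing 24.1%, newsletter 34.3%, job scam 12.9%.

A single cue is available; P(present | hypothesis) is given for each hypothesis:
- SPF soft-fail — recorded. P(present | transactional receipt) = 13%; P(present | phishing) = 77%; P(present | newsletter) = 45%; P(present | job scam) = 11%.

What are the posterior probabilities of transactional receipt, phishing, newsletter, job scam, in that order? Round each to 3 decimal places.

For each hypothesis, the unnormalized posterior weight is prior × likelihood:
  transactional receipt: 0.287 × 0.13 = 0.03731
  phishing: 0.241 × 0.77 = 0.18557
  newsletter: 0.343 × 0.45 = 0.15435
  job scam: 0.129 × 0.11 = 0.01419
Marginal likelihood of the evidence = 0.39142.
P(transactional receipt | evidence) = 0.03731 / 0.39142 ≈ 0.095
P(phishing | evidence) = 0.18557 / 0.39142 ≈ 0.474
P(newsletter | evidence) = 0.15435 / 0.39142 ≈ 0.394
P(job scam | evidence) = 0.01419 / 0.39142 ≈ 0.036

0.095, 0.474, 0.394, 0.036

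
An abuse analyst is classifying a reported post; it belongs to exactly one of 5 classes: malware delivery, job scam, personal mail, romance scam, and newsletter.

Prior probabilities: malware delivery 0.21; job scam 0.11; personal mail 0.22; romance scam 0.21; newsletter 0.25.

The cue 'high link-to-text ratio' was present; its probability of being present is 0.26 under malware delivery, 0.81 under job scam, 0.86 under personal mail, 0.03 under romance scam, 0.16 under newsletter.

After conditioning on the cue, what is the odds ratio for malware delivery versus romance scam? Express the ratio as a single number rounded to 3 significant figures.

8.67

Posterior odds equal prior odds times the likelihood ratio; only the two competing hypotheses matter.
  malware delivery: 0.21 × 0.26 = 0.0546
  romance scam: 0.21 × 0.03 = 0.0063
Odds(malware delivery : romance scam) = 0.0546 / 0.0063 ≈ 8.67.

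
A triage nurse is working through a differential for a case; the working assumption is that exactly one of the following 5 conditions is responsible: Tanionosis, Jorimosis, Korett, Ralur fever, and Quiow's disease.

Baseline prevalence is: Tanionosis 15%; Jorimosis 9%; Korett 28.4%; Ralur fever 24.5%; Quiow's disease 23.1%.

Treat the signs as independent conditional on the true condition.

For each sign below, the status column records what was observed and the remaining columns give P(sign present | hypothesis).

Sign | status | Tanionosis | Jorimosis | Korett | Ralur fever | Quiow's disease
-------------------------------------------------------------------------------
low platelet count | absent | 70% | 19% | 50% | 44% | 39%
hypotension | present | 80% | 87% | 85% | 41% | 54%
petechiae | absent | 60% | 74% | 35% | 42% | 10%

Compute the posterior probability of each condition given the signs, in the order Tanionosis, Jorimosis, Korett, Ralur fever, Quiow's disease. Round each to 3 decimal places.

By Bayes' rule with conditional independence, the unnormalized weight for each hypothesis is prior × ∏ likelihoods (using 1 − P(present | H) for each absent sign):
  Tanionosis: 0.150 × (1 − 0.70) × 0.80 × (1 − 0.60) = 0.0144
  Jorimosis: 0.090 × (1 − 0.19) × 0.87 × (1 − 0.74) = 0.01649
  Korett: 0.284 × (1 − 0.50) × 0.85 × (1 − 0.35) = 0.078455
  Ralur fever: 0.245 × (1 − 0.44) × 0.41 × (1 − 0.42) = 0.032626
  Quiow's disease: 0.231 × (1 − 0.39) × 0.54 × (1 − 0.10) = 0.068482
Marginal likelihood of the evidence = 0.21045.
P(Tanionosis | evidence) = 0.0144 / 0.21045 ≈ 0.068
P(Jorimosis | evidence) = 0.01649 / 0.21045 ≈ 0.078
P(Korett | evidence) = 0.078455 / 0.21045 ≈ 0.373
P(Ralur fever | evidence) = 0.032626 / 0.21045 ≈ 0.155
P(Quiow's disease | evidence) = 0.068482 / 0.21045 ≈ 0.325

0.068, 0.078, 0.373, 0.155, 0.325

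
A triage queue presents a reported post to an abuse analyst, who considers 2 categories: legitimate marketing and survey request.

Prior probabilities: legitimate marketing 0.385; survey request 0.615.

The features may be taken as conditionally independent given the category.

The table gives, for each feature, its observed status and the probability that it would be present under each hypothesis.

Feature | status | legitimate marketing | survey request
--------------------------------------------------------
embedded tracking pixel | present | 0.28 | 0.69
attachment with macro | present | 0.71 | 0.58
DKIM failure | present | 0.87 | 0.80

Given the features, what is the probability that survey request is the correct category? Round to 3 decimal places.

Multiply each prior by the joint likelihood of the feature pattern:
  legitimate marketing: 0.385 × 0.28 × 0.71 × 0.87 = 0.066588
  survey request: 0.615 × 0.69 × 0.58 × 0.80 = 0.1969
Normalizing constant Z = 0.066588 + 0.1969 = 0.26349.
P(survey request | evidence) = 0.1969 / 0.26349 ≈ 0.747.

0.747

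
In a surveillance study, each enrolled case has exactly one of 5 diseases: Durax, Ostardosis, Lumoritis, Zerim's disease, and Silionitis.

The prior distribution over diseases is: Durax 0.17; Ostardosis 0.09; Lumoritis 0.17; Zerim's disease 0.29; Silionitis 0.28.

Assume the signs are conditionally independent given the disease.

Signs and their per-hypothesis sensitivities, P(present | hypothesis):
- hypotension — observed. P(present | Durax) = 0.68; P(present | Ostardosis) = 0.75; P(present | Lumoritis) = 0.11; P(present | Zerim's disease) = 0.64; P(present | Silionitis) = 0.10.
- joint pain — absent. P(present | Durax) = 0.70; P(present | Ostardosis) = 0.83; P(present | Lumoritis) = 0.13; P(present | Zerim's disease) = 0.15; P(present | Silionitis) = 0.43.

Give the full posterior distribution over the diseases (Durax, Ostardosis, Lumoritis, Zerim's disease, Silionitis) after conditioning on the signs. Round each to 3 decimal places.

Multiply each prior by the joint likelihood of the sign pattern (using 1 − P(present | H) for each absent sign):
  Durax: 0.17 × 0.68 × (1 − 0.70) = 0.03468
  Ostardosis: 0.09 × 0.75 × (1 − 0.83) = 0.011475
  Lumoritis: 0.17 × 0.11 × (1 − 0.13) = 0.016269
  Zerim's disease: 0.29 × 0.64 × (1 − 0.15) = 0.15776
  Silionitis: 0.28 × 0.10 × (1 − 0.43) = 0.01596
Marginal likelihood of the evidence = 0.23614.
P(Durax | evidence) = 0.03468 / 0.23614 ≈ 0.147
P(Ostardosis | evidence) = 0.011475 / 0.23614 ≈ 0.049
P(Lumoritis | evidence) = 0.016269 / 0.23614 ≈ 0.069
P(Zerim's disease | evidence) = 0.15776 / 0.23614 ≈ 0.668
P(Silionitis | evidence) = 0.01596 / 0.23614 ≈ 0.068

0.147, 0.049, 0.069, 0.668, 0.068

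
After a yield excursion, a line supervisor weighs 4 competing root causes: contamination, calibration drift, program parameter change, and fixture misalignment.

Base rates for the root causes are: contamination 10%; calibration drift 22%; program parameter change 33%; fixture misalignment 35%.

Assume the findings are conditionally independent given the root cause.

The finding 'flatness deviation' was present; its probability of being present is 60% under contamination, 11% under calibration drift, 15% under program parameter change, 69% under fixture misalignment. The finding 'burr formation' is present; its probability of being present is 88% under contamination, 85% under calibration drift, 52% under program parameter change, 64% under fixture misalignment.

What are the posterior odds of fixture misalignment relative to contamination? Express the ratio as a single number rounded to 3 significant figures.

Unnormalized posterior weight (prior times the finding likelihoods) for each of the two hypotheses:
  fixture misalignment: 0.35 × 0.69 × 0.64 = 0.15456
  contamination: 0.10 × 0.60 × 0.88 = 0.0528
Posterior odds = 0.15456 / 0.0528 ≈ 2.93.

2.93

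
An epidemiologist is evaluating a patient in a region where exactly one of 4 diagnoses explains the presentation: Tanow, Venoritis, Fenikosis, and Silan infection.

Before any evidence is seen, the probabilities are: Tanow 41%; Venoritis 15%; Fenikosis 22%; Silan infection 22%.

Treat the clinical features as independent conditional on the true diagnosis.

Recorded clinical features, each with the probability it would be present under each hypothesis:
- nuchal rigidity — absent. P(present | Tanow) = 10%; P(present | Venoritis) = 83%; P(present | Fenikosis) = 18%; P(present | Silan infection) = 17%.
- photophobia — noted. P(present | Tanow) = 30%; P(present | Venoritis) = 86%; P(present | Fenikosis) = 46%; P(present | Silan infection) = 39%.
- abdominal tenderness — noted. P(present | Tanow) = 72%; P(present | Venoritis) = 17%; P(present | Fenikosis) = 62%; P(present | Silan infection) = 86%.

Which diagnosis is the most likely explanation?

By Bayes' rule with conditional independence, the unnormalized weight for each hypothesis is prior × ∏ likelihoods (using 1 − P(present | H) for each absent clinical feature):
  Tanow: 0.41 × (1 − 0.10) × 0.30 × 0.72 = 0.079704
  Venoritis: 0.15 × (1 − 0.83) × 0.86 × 0.17 = 0.0037281
  Fenikosis: 0.22 × (1 − 0.18) × 0.46 × 0.62 = 0.05145
  Silan infection: 0.22 × (1 − 0.17) × 0.39 × 0.86 = 0.061244
Normalizing constant Z = 0.079704 + 0.0037281 + 0.05145 + 0.061244 = 0.19613.
P(Tanow | evidence) ≈ 0.079704 / 0.19613 ≈ 0.406
P(Venoritis | evidence) ≈ 0.0037281 / 0.19613 ≈ 0.019
P(Fenikosis | evidence) ≈ 0.05145 / 0.19613 ≈ 0.262
P(Silan infection | evidence) ≈ 0.061244 / 0.19613 ≈ 0.312
The largest is 0.406, so Tanow is most probable.

Tanow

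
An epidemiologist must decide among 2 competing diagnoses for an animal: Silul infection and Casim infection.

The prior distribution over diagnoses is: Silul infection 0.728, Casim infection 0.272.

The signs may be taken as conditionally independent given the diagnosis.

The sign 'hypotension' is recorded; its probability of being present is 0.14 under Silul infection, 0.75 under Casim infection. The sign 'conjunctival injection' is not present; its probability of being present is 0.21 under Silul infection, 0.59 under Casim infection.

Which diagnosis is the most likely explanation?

By Bayes' rule with conditional independence, the unnormalized weight for each hypothesis is prior × ∏ likelihoods (using 1 − P(present | H) for each absent sign):
  Silul infection: 0.728 × 0.14 × (1 − 0.21) = 0.080517
  Casim infection: 0.272 × 0.75 × (1 − 0.59) = 0.08364
Normalizing constant Z = 0.080517 + 0.08364 = 0.16416.
P(Silul infection | evidence) ≈ 0.080517 / 0.16416 ≈ 0.490
P(Casim infection | evidence) ≈ 0.08364 / 0.16416 ≈ 0.510
The largest is 0.510, so Casim infection is most probable.

Casim infection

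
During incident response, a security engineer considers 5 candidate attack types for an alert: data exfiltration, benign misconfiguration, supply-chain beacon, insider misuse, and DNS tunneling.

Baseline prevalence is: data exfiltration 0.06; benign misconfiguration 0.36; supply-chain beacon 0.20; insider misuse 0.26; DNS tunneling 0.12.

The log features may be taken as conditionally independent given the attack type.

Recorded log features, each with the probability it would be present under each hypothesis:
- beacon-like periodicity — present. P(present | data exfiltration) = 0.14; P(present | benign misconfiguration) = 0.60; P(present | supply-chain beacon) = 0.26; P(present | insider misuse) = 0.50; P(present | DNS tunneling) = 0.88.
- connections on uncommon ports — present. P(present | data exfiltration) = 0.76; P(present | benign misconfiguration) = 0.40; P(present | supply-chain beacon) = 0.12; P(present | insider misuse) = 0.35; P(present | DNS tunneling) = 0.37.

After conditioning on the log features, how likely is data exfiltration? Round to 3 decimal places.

0.035

By Bayes' rule with conditional independence, the unnormalized weight for each hypothesis is prior × ∏ likelihoods:
  data exfiltration: 0.06 × 0.14 × 0.76 = 0.006384
  benign misconfiguration: 0.36 × 0.60 × 0.40 = 0.0864
  supply-chain beacon: 0.20 × 0.26 × 0.12 = 0.00624
  insider misuse: 0.26 × 0.50 × 0.35 = 0.0455
  DNS tunneling: 0.12 × 0.88 × 0.37 = 0.039072
Marginal likelihood of the evidence = 0.1836.
P(data exfiltration | evidence) = 0.006384 / 0.1836 ≈ 0.035.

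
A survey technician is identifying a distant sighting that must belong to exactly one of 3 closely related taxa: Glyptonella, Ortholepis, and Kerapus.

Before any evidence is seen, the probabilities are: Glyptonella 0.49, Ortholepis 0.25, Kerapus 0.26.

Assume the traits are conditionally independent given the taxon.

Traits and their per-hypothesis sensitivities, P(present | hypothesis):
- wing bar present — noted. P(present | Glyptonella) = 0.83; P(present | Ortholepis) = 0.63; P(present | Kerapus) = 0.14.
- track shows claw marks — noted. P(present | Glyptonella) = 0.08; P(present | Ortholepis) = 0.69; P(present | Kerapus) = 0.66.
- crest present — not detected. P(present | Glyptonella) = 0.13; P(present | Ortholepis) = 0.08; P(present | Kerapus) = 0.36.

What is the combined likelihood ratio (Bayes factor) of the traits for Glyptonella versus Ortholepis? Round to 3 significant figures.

0.144

Take the product of per-trait likelihoods under each hypothesis (using 1 − P(present | H) for each absent trait), then divide.
  Glyptonella: 0.83 × 0.08 × (1 − 0.13) = 0.057768
  Ortholepis: 0.63 × 0.69 × (1 − 0.08) = 0.39992
Bayes factor = 0.057768 / 0.39992 ≈ 0.144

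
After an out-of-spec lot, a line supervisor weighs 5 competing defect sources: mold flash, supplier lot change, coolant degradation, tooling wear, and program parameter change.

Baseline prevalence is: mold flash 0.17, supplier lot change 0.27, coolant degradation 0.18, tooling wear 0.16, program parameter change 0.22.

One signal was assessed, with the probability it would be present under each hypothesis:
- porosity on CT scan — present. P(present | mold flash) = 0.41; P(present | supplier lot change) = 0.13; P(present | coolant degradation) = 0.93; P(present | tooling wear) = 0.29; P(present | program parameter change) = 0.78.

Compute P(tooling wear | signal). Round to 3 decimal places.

0.095

By Bayes' rule, the unnormalized weight for each hypothesis is prior × likelihood:
  mold flash: 0.17 × 0.41 = 0.0697
  supplier lot change: 0.27 × 0.13 = 0.0351
  coolant degradation: 0.18 × 0.93 = 0.1674
  tooling wear: 0.16 × 0.29 = 0.0464
  program parameter change: 0.22 × 0.78 = 0.1716
Normalizing constant Z = 0.0697 + 0.0351 + 0.1674 + 0.0464 + 0.1716 = 0.4902.
P(tooling wear | evidence) = 0.0464 / 0.4902 ≈ 0.095.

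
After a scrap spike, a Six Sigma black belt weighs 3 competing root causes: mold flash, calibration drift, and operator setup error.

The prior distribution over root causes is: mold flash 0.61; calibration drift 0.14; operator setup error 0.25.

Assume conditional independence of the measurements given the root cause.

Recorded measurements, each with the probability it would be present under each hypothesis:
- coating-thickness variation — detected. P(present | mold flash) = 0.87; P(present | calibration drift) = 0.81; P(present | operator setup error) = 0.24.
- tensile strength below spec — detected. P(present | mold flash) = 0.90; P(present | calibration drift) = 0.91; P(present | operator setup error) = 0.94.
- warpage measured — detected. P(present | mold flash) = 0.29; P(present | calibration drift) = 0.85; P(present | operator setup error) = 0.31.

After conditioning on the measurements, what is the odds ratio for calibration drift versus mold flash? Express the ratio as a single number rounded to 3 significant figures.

0.633

Unnormalized posterior weight (prior times the measurement likelihoods) for each of the two hypotheses:
  calibration drift: 0.14 × 0.81 × 0.91 × 0.85 = 0.087715
  mold flash: 0.61 × 0.87 × 0.90 × 0.29 = 0.13851
Odds(calibration drift : mold flash) = 0.087715 / 0.13851 ≈ 0.633.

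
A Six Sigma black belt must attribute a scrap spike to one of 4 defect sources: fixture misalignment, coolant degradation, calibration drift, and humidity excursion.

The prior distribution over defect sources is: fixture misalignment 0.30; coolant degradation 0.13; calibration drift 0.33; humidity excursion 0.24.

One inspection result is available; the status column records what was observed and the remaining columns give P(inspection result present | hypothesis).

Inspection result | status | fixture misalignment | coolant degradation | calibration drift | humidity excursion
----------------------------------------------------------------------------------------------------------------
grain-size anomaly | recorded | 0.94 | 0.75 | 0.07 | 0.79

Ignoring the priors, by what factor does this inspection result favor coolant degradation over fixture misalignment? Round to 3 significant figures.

The Bayes factor is the ratio of the two likelihoods.
  coolant degradation: 0.75
  fixture misalignment: 0.94
Bayes factor = 0.75 / 0.94 ≈ 0.798

0.798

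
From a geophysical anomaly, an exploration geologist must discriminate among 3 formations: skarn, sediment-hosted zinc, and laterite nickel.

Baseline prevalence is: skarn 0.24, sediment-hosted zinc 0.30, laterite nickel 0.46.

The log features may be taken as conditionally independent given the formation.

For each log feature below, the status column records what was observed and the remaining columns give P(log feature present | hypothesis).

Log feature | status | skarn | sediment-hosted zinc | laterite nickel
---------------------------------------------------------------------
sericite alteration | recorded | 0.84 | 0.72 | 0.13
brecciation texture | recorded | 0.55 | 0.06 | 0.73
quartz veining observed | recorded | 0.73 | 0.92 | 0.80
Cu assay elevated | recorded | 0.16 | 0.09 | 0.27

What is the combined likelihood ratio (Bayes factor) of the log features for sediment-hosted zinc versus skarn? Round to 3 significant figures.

0.0663

Joint likelihood of the log feature pattern under each hypothesis:
  sediment-hosted zinc: 0.72 × 0.06 × 0.92 × 0.09 = 0.003577
  skarn: 0.84 × 0.55 × 0.73 × 0.16 = 0.053962
Bayes factor = 0.003577 / 0.053962 ≈ 0.0663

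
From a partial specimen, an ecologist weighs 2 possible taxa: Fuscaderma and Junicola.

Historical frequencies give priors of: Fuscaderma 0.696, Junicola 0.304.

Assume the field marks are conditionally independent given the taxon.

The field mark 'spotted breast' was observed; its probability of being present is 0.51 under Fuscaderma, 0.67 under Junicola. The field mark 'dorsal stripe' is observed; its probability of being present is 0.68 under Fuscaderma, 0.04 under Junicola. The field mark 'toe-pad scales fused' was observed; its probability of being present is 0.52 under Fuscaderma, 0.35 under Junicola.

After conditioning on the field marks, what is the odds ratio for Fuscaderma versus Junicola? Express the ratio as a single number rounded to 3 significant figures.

The normalizing constant cancels in an odds ratio, so compute prior × likelihood for the two hypotheses only:
  Fuscaderma: 0.696 × 0.51 × 0.68 × 0.52 = 0.12551
  Junicola: 0.304 × 0.67 × 0.04 × 0.35 = 0.0028515
Odds(Fuscaderma : Junicola) = 0.12551 / 0.0028515 ≈ 44.0.

44.0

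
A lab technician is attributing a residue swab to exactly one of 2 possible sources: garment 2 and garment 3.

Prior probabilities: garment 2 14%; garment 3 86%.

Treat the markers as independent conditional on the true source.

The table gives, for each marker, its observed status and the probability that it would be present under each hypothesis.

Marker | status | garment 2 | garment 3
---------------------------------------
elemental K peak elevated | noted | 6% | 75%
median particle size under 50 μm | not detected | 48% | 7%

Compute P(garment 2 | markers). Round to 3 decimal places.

0.007

Multiply each prior by the joint likelihood of the marker pattern (using 1 − P(present | H) for each absent marker):
  garment 2: 0.14 × 0.06 × (1 − 0.48) = 0.004368
  garment 3: 0.86 × 0.75 × (1 − 0.07) = 0.59985
The unnormalized weights sum to 0.60422.
P(garment 2 | evidence) = 0.004368 / 0.60422 ≈ 0.007.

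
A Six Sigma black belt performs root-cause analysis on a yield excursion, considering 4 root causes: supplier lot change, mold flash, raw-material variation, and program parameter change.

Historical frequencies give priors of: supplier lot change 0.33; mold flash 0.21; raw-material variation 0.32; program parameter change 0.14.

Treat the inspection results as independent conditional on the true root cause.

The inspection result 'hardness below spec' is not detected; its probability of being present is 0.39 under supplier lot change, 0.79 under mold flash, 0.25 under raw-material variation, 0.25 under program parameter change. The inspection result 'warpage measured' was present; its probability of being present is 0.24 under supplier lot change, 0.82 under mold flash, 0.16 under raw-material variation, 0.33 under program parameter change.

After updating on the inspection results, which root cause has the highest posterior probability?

supplier lot change

By Bayes' rule with conditional independence, the unnormalized weight for each hypothesis is prior × ∏ likelihoods (using 1 − P(present | H) for each absent inspection result):
  supplier lot change: 0.33 × (1 − 0.39) × 0.24 = 0.048312
  mold flash: 0.21 × (1 − 0.79) × 0.82 = 0.036162
  raw-material variation: 0.32 × (1 − 0.25) × 0.16 = 0.0384
  program parameter change: 0.14 × (1 − 0.25) × 0.33 = 0.03465
Normalizing constant Z = 0.048312 + 0.036162 + 0.0384 + 0.03465 = 0.15752.
P(supplier lot change | evidence) ≈ 0.048312 / 0.15752 ≈ 0.307
P(mold flash | evidence) ≈ 0.036162 / 0.15752 ≈ 0.230
P(raw-material variation | evidence) ≈ 0.0384 / 0.15752 ≈ 0.244
P(program parameter change | evidence) ≈ 0.03465 / 0.15752 ≈ 0.220
The largest is 0.307, so supplier lot change is most probable.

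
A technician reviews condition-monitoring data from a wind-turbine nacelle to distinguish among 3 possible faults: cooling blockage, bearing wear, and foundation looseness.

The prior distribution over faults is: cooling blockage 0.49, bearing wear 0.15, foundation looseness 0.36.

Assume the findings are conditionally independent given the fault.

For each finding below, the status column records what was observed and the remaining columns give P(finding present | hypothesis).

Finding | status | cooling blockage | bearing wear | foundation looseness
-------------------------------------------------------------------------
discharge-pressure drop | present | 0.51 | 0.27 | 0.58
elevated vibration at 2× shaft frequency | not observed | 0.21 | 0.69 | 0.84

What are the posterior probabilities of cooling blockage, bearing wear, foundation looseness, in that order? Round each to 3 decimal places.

0.811, 0.052, 0.137

By Bayes' rule with conditional independence, the unnormalized weight for each hypothesis is prior × ∏ likelihoods (using 1 − P(present | H) for each absent finding):
  cooling blockage: 0.49 × 0.51 × (1 − 0.21) = 0.19742
  bearing wear: 0.15 × 0.27 × (1 − 0.69) = 0.012555
  foundation looseness: 0.36 × 0.58 × (1 − 0.84) = 0.033408
The unnormalized weights sum to 0.24338.
P(cooling blockage | evidence) = 0.19742 / 0.24338 ≈ 0.811
P(bearing wear | evidence) = 0.012555 / 0.24338 ≈ 0.052
P(foundation looseness | evidence) = 0.033408 / 0.24338 ≈ 0.137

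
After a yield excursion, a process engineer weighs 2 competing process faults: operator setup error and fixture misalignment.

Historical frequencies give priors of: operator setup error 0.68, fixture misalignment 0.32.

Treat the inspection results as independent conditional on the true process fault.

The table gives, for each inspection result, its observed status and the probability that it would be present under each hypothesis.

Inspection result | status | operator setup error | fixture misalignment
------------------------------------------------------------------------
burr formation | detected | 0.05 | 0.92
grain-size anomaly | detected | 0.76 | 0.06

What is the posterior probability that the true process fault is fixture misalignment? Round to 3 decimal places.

By Bayes' rule with conditional independence, the unnormalized weight for each hypothesis is prior × ∏ likelihoods:
  operator setup error: 0.68 × 0.05 × 0.76 = 0.02584
  fixture misalignment: 0.32 × 0.92 × 0.06 = 0.017664
Normalizing constant Z = 0.02584 + 0.017664 = 0.043504.
P(fixture misalignment | evidence) = 0.017664 / 0.043504 ≈ 0.406.

0.406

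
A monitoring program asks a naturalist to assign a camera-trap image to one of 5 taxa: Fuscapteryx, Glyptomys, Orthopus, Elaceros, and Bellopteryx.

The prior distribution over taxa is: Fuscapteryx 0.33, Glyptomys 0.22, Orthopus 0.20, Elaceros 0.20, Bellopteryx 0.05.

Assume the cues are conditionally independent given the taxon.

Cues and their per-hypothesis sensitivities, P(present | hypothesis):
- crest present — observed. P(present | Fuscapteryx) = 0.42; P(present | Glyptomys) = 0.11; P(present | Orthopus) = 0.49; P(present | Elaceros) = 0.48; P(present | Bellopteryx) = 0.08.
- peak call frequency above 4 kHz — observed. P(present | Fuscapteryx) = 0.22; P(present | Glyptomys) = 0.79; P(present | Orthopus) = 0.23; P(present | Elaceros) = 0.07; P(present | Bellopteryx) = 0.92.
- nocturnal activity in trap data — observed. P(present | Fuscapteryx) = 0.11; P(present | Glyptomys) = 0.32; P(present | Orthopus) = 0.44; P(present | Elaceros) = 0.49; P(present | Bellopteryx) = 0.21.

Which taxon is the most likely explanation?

Orthopus

Multiply each prior by the joint likelihood of the cue pattern:
  Fuscapteryx: 0.33 × 0.42 × 0.22 × 0.11 = 0.0033541
  Glyptomys: 0.22 × 0.11 × 0.79 × 0.32 = 0.0061178
  Orthopus: 0.20 × 0.49 × 0.23 × 0.44 = 0.0099176
  Elaceros: 0.20 × 0.48 × 0.07 × 0.49 = 0.0032928
  Bellopteryx: 0.05 × 0.08 × 0.92 × 0.21 = 0.0007728
Normalizing constant Z = 0.0033541 + 0.0061178 + 0.0099176 + 0.0032928 + 0.0007728 = 0.023455.
P(Fuscapteryx | evidence) ≈ 0.0033541 / 0.023455 ≈ 0.143
P(Glyptomys | evidence) ≈ 0.0061178 / 0.023455 ≈ 0.261
P(Orthopus | evidence) ≈ 0.0099176 / 0.023455 ≈ 0.423
P(Elaceros | evidence) ≈ 0.0032928 / 0.023455 ≈ 0.140
P(Bellopteryx | evidence) ≈ 0.0007728 / 0.023455 ≈ 0.033
The largest is 0.423, so Orthopus is most probable.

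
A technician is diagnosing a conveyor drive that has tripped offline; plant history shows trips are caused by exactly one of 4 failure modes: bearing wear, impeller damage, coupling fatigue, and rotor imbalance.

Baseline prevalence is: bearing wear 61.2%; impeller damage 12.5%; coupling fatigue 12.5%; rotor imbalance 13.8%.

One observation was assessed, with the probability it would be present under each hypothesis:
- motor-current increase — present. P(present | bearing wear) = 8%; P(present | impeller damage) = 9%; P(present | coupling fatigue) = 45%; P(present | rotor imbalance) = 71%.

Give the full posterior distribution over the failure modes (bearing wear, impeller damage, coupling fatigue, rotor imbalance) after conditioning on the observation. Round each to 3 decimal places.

By Bayes' rule, the unnormalized weight for each hypothesis is prior × likelihood:
  bearing wear: 0.612 × 0.08 = 0.04896
  impeller damage: 0.125 × 0.09 = 0.01125
  coupling fatigue: 0.125 × 0.45 = 0.05625
  rotor imbalance: 0.138 × 0.71 = 0.09798
Marginal likelihood of the evidence = 0.21444.
P(bearing wear | evidence) = 0.04896 / 0.21444 ≈ 0.228
P(impeller damage | evidence) = 0.01125 / 0.21444 ≈ 0.052
P(coupling fatigue | evidence) = 0.05625 / 0.21444 ≈ 0.262
P(rotor imbalance | evidence) = 0.09798 / 0.21444 ≈ 0.457

0.228, 0.052, 0.262, 0.457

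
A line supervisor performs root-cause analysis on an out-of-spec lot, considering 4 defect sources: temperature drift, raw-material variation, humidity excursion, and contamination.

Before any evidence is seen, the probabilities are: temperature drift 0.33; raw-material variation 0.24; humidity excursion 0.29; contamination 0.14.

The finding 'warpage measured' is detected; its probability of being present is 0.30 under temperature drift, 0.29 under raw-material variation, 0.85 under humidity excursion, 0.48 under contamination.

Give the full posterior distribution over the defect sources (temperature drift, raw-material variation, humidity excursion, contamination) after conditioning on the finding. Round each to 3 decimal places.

0.205, 0.144, 0.511, 0.139

For each hypothesis, the unnormalized posterior weight is prior × likelihood:
  temperature drift: 0.33 × 0.30 = 0.099
  raw-material variation: 0.24 × 0.29 = 0.0696
  humidity excursion: 0.29 × 0.85 = 0.2465
  contamination: 0.14 × 0.48 = 0.0672
The unnormalized weights sum to 0.4823.
P(temperature drift | evidence) = 0.099 / 0.4823 ≈ 0.205
P(raw-material variation | evidence) = 0.0696 / 0.4823 ≈ 0.144
P(humidity excursion | evidence) = 0.2465 / 0.4823 ≈ 0.511
P(contamination | evidence) = 0.0672 / 0.4823 ≈ 0.139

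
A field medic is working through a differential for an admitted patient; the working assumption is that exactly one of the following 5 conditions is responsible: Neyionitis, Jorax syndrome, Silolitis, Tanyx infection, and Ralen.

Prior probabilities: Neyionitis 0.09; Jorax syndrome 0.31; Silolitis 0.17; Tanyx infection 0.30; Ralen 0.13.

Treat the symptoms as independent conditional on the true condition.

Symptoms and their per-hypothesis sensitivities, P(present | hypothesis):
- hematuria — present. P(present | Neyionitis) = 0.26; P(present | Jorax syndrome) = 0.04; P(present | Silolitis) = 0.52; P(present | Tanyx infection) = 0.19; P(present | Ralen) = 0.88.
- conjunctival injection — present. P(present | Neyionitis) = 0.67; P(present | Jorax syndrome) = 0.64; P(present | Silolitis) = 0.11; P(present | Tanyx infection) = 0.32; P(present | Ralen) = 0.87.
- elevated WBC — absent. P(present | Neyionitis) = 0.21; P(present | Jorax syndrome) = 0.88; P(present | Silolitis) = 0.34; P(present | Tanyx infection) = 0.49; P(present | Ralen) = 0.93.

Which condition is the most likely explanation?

Neyionitis

Multiply each prior by the joint likelihood of the symptom pattern (using 1 − P(present | H) for each absent symptom):
  Neyionitis: 0.09 × 0.26 × 0.67 × (1 − 0.21) = 0.012386
  Jorax syndrome: 0.31 × 0.04 × 0.64 × (1 − 0.88) = 0.00095232
  Silolitis: 0.17 × 0.52 × 0.11 × (1 − 0.34) = 0.0064178
  Tanyx infection: 0.30 × 0.19 × 0.32 × (1 − 0.49) = 0.0093024
  Ralen: 0.13 × 0.88 × 0.87 × (1 − 0.93) = 0.006967
Marginal likelihood of the evidence = 0.036025.
P(Neyionitis | evidence) ≈ 0.012386 / 0.036025 ≈ 0.344
P(Jorax syndrome | evidence) ≈ 0.00095232 / 0.036025 ≈ 0.026
P(Silolitis | evidence) ≈ 0.0064178 / 0.036025 ≈ 0.178
P(Tanyx infection | evidence) ≈ 0.0093024 / 0.036025 ≈ 0.258
P(Ralen | evidence) ≈ 0.006967 / 0.036025 ≈ 0.193
The largest is 0.344, so Neyionitis is most probable.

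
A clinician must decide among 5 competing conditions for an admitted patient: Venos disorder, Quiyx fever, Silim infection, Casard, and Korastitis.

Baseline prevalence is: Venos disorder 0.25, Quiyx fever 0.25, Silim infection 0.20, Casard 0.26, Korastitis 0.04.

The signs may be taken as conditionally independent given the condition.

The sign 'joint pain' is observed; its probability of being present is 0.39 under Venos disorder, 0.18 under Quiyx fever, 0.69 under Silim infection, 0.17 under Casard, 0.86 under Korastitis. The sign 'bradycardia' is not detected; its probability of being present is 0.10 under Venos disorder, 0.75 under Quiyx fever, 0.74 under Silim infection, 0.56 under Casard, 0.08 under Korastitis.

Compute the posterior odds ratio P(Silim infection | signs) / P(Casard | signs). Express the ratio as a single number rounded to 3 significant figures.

1.84

The normalizing constant cancels in an odds ratio, so compute prior × likelihood for the two hypotheses only (using 1 − P(present | H) for each absent sign):
  Silim infection: 0.20 × 0.69 × (1 − 0.74) = 0.03588
  Casard: 0.26 × 0.17 × (1 − 0.56) = 0.019448
Posterior odds = 0.03588 / 0.019448 ≈ 1.84.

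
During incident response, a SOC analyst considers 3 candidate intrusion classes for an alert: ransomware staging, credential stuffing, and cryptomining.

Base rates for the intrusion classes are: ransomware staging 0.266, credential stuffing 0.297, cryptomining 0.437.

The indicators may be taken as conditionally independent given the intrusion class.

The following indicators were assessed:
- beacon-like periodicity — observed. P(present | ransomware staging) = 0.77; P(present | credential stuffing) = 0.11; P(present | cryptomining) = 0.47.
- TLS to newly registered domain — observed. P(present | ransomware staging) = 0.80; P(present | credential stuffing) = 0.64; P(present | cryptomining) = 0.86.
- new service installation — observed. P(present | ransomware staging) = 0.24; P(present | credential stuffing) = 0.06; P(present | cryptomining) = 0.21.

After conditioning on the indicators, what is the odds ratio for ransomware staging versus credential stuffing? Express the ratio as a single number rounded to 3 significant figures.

Posterior odds equal prior odds times the likelihood ratio; only the two competing hypotheses matter.
  ransomware staging: 0.266 × 0.77 × 0.80 × 0.24 = 0.039325
  credential stuffing: 0.297 × 0.11 × 0.64 × 0.06 = 0.0012545
Posterior odds = 0.039325 / 0.0012545 ≈ 31.3.

31.3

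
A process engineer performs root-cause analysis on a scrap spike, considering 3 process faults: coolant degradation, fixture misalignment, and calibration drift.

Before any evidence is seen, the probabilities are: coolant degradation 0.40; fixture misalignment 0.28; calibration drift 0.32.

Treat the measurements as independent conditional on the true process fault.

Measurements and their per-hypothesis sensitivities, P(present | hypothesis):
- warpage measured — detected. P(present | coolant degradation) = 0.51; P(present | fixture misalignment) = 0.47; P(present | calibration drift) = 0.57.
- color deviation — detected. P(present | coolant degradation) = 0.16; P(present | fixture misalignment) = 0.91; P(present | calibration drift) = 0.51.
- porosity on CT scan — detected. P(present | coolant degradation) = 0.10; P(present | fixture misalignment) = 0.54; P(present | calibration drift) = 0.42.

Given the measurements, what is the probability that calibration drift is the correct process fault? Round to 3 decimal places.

0.365

For each hypothesis, the unnormalized posterior weight is prior × product of the measurement likelihoods:
  coolant degradation: 0.40 × 0.51 × 0.16 × 0.10 = 0.003264
  fixture misalignment: 0.28 × 0.47 × 0.91 × 0.54 = 0.064668
  calibration drift: 0.32 × 0.57 × 0.51 × 0.42 = 0.03907
The unnormalized weights sum to 0.107.
P(calibration drift | evidence) = 0.03907 / 0.107 ≈ 0.365.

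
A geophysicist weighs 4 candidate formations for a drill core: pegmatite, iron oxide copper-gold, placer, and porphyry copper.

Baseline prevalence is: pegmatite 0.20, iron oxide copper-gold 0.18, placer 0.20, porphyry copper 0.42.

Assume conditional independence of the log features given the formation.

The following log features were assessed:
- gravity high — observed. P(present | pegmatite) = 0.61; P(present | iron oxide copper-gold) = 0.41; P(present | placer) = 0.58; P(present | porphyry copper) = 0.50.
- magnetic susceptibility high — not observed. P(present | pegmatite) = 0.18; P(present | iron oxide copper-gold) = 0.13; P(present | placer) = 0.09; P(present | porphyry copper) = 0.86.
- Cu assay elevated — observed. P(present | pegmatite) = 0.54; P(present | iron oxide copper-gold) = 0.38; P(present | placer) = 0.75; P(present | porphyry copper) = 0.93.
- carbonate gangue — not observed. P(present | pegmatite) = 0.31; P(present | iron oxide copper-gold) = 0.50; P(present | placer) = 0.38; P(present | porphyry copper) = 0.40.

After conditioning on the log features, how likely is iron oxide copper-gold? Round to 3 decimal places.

0.106

For each hypothesis, the unnormalized posterior weight is prior × product of the log feature likelihoods (using 1 − P(present | H) for each absent log feature):
  pegmatite: 0.20 × 0.61 × (1 − 0.18) × 0.54 × (1 − 0.31) = 0.037275
  iron oxide copper-gold: 0.18 × 0.41 × (1 − 0.13) × 0.38 × (1 − 0.50) = 0.012199
  placer: 0.20 × 0.58 × (1 − 0.09) × 0.75 × (1 − 0.38) = 0.049085
  porphyry copper: 0.42 × 0.50 × (1 − 0.86) × 0.93 × (1 − 0.40) = 0.016405
Normalizing constant Z = 0.037275 + 0.012199 + 0.049085 + 0.016405 = 0.11496.
P(iron oxide copper-gold | evidence) = 0.012199 / 0.11496 ≈ 0.106.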